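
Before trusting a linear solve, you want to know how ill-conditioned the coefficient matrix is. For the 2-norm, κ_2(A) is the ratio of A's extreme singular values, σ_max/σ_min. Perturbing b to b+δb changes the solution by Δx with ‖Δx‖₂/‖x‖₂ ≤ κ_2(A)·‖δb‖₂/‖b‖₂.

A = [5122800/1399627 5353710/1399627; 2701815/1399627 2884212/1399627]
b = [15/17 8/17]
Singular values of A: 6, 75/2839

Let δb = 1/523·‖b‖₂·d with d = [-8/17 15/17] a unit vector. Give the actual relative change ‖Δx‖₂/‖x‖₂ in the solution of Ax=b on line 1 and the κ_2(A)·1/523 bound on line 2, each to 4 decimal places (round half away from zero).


from the listed singular values, σ₁ = 6, σ_n = 75/2839
condition number: 6 ÷ (75/2839) = 227.1200
worst-case relative error ≤ 227.1200 × 1/523 = 0.4343
solve Ax = b  →  x = [0.1149 0.1207]
‖b‖₂ = 1.0000 and ‖x‖₂ = 0.1667
with δb = [-0.0009 0.0017], A·Δx = δb → ‖Δx‖ = 0.0724
dividing the unrounded norms, ‖Δx‖/‖x‖ = 0.4343
so the bound is sharp here: realised error equals the bound

0.4343
0.4343


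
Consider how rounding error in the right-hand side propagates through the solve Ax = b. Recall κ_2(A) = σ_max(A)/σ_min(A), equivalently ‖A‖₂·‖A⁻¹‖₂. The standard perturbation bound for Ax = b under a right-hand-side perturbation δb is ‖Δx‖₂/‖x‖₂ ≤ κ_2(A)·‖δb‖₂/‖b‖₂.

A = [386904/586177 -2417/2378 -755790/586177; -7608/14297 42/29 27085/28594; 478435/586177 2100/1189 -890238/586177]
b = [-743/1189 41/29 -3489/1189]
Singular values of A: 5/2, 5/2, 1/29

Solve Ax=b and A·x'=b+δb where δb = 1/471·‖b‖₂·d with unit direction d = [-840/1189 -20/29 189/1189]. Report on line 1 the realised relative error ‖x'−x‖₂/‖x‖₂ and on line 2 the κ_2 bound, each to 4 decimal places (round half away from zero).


0.0070
0.1539

σ_max = 5/2, σ_min = 1/29
κ_2(A) = (5/2) / (1/29) = 72.5000
bound on ‖Δx‖/‖x‖: κ·ε = 72.5000·1/471 = 0.1539
solve Ax = b  →  x = [-26.1529 -0.4000 -12.5882]
‖b‖₂ = 3.3166 and ‖x‖₂ = 29.0276
with δb = [-0.0050 -0.0049 0.0011], A·Δx = δb → ‖Δx‖ = 0.2042
realised ‖Δx‖/‖x‖ = 0.0070
tightness: 0.0070 against a bound of 0.1539 (unrounded ratio ≈ 0.0457)


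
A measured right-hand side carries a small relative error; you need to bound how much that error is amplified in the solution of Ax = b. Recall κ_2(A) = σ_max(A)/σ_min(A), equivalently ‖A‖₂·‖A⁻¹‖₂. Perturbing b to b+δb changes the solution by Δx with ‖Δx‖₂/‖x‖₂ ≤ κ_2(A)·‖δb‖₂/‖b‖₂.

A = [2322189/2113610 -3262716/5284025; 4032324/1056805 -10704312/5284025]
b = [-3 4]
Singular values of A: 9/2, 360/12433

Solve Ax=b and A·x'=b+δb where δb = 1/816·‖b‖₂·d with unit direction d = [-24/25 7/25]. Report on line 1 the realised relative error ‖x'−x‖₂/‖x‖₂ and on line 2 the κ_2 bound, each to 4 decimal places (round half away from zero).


0.0015
0.1905

largest singular value 9/2, smallest 360/12433
condition number: (9/2) ÷ (360/12433) = 155.4125
κ_2(A)·‖δb‖/‖b‖ = 0.1905
solve Ax = b  →  x = [65.5974 121.5784]
‖b‖ = 5.0000, ‖x‖ = 138.1461
δb = ε·‖b‖·d = [-0.0059 0.0017]; solving A·Δx = δb gives ‖Δx‖ = 0.2116
realised ‖Δx‖/‖x‖ = 0.0015
tightness: 0.0015 against a bound of 0.1905 (unrounded ratio ≈ 0.0080)


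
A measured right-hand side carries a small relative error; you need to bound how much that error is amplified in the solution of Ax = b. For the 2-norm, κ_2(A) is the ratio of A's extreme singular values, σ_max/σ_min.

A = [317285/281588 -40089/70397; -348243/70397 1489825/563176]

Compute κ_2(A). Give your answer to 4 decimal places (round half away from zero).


202.0000

form AᵀA = [1214182489/47169424 -323771805/23584712; -323771805/23584712 1381579249/188677696] with trace 21585845/652864 and determinant 279841/10445824
solving λ² − 21585845/652864·λ + 279841/10445824 = 0 gives λ = 529/16, 529/652864
κ = σ_max/σ_min = (23/4)/(23/808) = 202.0000


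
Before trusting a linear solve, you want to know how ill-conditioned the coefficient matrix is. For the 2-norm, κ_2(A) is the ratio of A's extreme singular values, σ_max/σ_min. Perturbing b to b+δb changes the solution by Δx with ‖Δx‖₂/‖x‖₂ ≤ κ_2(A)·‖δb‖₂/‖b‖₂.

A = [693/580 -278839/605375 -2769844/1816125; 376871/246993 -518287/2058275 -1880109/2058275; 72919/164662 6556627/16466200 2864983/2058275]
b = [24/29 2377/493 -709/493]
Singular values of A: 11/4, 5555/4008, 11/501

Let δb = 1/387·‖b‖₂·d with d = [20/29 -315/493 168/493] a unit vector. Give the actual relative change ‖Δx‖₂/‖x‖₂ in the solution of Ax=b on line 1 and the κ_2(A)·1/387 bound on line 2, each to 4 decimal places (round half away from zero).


0.0044
0.3236

σ_max = 11/4, σ_min = 11/501
condition number: (11/4) ÷ (11/501) = 125.2500
κ_2(A)·‖δb‖/‖b‖ = 0.3236
solve Ax = b  →  x = [1.4499 130.9663 -38.9597]
2-norm of b is 5.0990; of x, 136.6460
δb = ε·‖b‖·d = [0.0091 -0.0084 0.0045]; solving A·Δx = δb gives ‖Δx‖ = 0.6001
realised ‖Δx‖/‖x‖ = 0.0044
so the bound overstates the realised error by a factor of ≈ 73.6958 (computed from the unrounded values)


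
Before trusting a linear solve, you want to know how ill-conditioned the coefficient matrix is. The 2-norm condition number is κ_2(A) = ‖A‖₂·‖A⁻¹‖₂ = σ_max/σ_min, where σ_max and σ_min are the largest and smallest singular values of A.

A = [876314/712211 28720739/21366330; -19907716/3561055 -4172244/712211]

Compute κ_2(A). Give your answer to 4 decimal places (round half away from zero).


224.6250

form AᵀA = [247183409876/7543791025 31143811867/905254923; 31143811867/905254923 9810671531641/271576476900] with trace 22246461697/322920900 and determinant 189833284/2018255625
solving λ² − 22246461697/322920900·λ + 189833284/2018255625 = 0 gives λ = 6889/100, 110224/80730225
κ = σ_max/σ_min = (83/10)/(332/8985) = 224.6250


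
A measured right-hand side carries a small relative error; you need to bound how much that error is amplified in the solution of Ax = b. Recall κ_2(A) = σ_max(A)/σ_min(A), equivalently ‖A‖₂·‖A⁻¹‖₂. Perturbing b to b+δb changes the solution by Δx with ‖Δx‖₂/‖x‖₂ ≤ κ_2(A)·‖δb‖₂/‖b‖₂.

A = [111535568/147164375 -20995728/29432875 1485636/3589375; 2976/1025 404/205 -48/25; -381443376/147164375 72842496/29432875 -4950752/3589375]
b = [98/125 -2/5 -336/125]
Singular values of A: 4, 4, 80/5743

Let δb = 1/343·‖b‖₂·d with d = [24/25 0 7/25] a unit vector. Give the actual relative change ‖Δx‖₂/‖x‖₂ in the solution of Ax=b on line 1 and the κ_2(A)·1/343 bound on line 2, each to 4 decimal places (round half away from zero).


from the listed singular values, σ₁ = 4, σ_n = 80/5743
condition number: 4 ÷ (80/5743) = 287.1500
κ_2(A)·‖δb‖/‖b‖ = 0.8372
solve Ax = b  →  x = [0.4000 -0.5000 0.3000]
‖b‖₂ = 2.8284 and ‖x‖₂ = 0.7071
re-solving with b+δb shifts x by Δx of norm 0.5920
relative error = 0.8372
tightness: 0.8372 against a bound of 0.8372; the bound is attained (ratio 1)

0.8372
0.8372


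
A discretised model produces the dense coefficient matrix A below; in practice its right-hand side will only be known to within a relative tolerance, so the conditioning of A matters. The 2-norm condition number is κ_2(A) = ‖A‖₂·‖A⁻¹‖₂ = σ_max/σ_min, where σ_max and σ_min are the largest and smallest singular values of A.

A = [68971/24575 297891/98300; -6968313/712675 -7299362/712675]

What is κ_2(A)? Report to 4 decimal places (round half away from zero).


245.7500

AᵀA = [84092835346/812649049 353177612865/3250596196; 353177612865/3250596196 1483392814369/13002384784]; tr = 3363707705/15460624, det = 12117361/15460624
char-poly roots: 3481/16 and 3481/966289
κ_2(A) = √(λ_max/λ_min) = √((3481/16) / (3481/966289)) = 245.7500


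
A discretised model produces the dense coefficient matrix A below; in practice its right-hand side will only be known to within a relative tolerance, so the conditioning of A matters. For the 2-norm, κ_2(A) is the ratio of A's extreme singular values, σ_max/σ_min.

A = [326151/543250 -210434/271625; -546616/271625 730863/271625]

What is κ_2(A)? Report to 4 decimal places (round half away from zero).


form AᵀA = [2082449089/472192900 -694108863/118048225; -694108863/118048225 925509109/118048225] with trace 231379421/18887716 and determinant 60025/18887716
solving λ² − 231379421/18887716·λ + 60025/18887716 = 0 gives λ = 49/4, 1225/4721929
κ_2(A) = √(λ_max/λ_min) = √((49/4) / (1225/4721929)) = 217.3000

217.3000


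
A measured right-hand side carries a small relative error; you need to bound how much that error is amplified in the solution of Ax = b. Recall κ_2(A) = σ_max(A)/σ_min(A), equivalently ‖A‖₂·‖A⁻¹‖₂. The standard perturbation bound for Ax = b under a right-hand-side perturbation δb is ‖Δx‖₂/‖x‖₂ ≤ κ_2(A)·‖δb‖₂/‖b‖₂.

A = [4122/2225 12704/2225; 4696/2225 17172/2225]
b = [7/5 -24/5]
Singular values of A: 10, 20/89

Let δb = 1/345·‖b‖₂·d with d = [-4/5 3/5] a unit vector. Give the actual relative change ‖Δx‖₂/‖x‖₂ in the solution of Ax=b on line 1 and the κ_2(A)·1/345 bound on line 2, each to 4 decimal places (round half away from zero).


σ_max = 10, σ_min = 20/89
κ = σ_max/σ_min = 10/(20/89) = 44.5000
perturbation bound = 44.5000·1/345 = 0.1290
solve Ax = b  →  x = [17.0040 -5.2720]
‖b‖₂ = 5.0000 and ‖x‖₂ = 17.8025
Δx = A⁻¹·δb where δb = 1/345·5.0000·d; ‖Δx‖ = 0.0645
relative error = 0.0036
realised/bound (from unrounded values) ≈ 0.0281

0.0036
0.1290


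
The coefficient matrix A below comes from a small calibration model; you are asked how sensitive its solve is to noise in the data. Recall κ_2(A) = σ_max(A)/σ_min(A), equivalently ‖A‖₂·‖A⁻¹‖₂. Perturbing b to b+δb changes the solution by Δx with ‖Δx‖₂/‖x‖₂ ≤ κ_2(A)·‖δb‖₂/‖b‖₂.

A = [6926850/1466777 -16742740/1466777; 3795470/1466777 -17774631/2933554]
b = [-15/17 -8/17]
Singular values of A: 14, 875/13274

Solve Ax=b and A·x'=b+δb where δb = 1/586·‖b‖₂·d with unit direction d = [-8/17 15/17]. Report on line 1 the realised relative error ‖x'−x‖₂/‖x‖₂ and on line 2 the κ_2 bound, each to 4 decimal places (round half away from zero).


0.3624
0.3624

largest singular value 14, smallest 875/13274
κ = σ_max/σ_min = 14/(875/13274) = 212.3840
κ_2(A)·‖δb‖/‖b‖ = 0.3624
solve Ax = b  →  x = [-0.0275 0.0659]
2-norm of b is 1.0000; of x, 0.0714
δb = ε·‖b‖·d = [-0.0008 0.0015]; solving A·Δx = δb gives ‖Δx‖ = 0.0259
relative error = 0.3624
realised/bound = 1 exactly: the bound is attained for this b and d


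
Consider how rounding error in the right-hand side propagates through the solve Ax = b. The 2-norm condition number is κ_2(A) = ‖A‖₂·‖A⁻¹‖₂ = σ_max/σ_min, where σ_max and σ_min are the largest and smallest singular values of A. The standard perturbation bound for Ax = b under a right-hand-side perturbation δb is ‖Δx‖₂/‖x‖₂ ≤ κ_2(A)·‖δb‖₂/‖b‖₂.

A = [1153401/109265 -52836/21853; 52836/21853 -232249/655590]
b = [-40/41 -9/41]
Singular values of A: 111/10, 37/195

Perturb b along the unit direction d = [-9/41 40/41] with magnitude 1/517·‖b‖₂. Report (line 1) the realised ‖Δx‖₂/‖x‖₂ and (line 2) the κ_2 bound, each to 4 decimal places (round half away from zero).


from the listed singular values, σ₁ = 111/10, σ_n = 37/195
κ = σ_max/σ_min = (111/10)/(37/195) = 58.5000
bound on ‖Δx‖/‖x‖: κ·ε = 58.5000·1/517 = 0.1132
solve Ax = b  →  x = [-0.0879 0.0198]
2-norm of b is 1.0000; of x, 0.0901
re-solving with b+δb shifts x by Δx of norm 0.0102
relative error = 0.1132
so the bound is sharp here: realised error equals the bound

0.1132
0.1132


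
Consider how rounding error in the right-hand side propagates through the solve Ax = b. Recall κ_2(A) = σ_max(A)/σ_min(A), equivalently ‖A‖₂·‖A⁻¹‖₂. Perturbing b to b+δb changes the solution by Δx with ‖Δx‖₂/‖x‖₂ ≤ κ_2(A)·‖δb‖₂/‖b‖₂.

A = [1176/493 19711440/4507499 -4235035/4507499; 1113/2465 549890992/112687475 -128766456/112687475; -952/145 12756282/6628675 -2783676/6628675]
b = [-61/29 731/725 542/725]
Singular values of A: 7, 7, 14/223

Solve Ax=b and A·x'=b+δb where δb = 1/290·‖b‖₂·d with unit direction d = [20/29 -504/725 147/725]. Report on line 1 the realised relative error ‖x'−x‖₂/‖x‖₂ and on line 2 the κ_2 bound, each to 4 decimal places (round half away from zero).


largest singular value 7, smallest 14/223
condition number: 7 ÷ (14/223) = 111.5000
κ_2(A)·‖δb‖/‖b‖ = 0.3845
solve Ax = b  →  x = [-0.1933 -7.0504 -31.0672]
‖b‖ = 2.4495, ‖x‖ = 31.8578
Δx = A⁻¹·δb where δb = 1/290·2.4495·d; ‖Δx‖ = 0.1345
realised ‖Δx‖/‖x‖ = 0.0042
tightness: 0.0042 against a bound of 0.3845 (unrounded ratio ≈ 0.0110)

0.0042
0.3845


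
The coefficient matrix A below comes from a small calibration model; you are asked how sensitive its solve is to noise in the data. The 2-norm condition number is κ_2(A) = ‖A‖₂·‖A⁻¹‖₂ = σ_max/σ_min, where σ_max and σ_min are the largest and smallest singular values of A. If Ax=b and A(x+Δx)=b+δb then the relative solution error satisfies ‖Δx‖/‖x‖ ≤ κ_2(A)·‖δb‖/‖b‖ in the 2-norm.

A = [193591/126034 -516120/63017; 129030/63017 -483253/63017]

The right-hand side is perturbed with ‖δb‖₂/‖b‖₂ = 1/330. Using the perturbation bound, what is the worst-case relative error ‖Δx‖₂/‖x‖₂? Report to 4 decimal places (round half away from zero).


AᵀA = [123748441/18887716 -133546050/4721929; -133546050/4721929 594427249/4721929]; tr = 1488077/11236, det = 279841/11236
char-poly roots: 529/4 and 529/2809
κ = σ_max/σ_min = (23/2)/(23/53) = 26.5000
worst-case relative error ≤ 26.5000 × 1/330 = 0.0803

0.0803


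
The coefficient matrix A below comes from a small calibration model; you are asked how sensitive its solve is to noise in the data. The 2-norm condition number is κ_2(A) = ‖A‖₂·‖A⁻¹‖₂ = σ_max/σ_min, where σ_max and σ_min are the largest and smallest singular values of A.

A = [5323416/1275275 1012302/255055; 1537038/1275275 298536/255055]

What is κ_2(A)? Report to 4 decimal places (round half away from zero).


351.8000

form AᵀA = [49121989956/2602122121 46782126720/2602122121; 46782126720/2602122121 44555163300/2602122121] with trace 111387816/3094081 and determinant 32400/3094081
λ_max, λ_min = (111387816/3094081 ± √12406844560352256/9573337234561)/2 = 36, 900/3094081
κ_2(A) = √(λ_max/λ_min) = √(36 / (900/3094081)) = 351.8000


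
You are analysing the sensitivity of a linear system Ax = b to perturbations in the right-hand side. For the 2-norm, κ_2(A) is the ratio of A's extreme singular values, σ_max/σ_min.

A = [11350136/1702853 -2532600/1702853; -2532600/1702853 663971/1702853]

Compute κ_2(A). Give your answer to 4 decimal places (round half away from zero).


AᵀA = [80451903616/1724990089 -18100492200/1724990089; -18100492200/1724990089 4077882361/1724990089]; tr = 50285417/1026169, det = 153664/1026169
solving λ² − 50285417/1026169·λ + 153664/1026169 = 0 gives λ = 49, 3136/1026169
κ = σ_max/σ_min = 7/(56/1013) = 126.6250

126.6250


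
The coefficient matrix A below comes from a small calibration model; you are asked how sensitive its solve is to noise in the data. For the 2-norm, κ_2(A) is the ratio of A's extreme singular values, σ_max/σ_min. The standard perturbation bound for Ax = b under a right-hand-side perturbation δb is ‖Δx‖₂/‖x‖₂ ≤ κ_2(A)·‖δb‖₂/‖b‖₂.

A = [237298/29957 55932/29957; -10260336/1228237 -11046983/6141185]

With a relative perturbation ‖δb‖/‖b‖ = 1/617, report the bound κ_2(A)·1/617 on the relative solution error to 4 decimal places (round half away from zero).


0.1674

AᵀA = [237731483620/1793776609 267421587048/8968883045; 267421587048/8968883045 301434441529/44844415225]; tr = 3714884909/26677225, det = 48469444/26677225
solving λ² − 3714884909/26677225·λ + 48469444/26677225 = 0 gives λ = 3481/25, 13924/1067089
so κ_2 = √((3481/25) / (13924/1067089)) = 103.3000
perturbation bound = 103.3000·1/617 = 0.1674


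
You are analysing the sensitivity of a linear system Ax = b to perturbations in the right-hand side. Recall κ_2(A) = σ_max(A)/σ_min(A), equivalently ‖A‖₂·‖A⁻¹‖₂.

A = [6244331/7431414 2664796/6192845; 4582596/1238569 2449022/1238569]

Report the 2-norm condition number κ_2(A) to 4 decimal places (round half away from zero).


266.5500

AᵀA = [472931807977/32853012516 105094057378/13688755215; 105094057378/13688755215 93422877236/22814592025]; tr = 52548507889/2841956100, det = 3418801/710489025
λ_max, λ_min = (52548507889/2841956100 ± √2761190224042589058721/8076714474327210000)/2 = 1849/100, 7396/28419561
κ = σ_max/σ_min = (43/10)/(86/5331) = 266.5500


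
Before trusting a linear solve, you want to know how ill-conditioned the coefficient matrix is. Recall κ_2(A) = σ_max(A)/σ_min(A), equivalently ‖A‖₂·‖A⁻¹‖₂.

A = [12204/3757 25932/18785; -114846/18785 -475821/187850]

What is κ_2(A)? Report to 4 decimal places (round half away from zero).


AᵀA = [58522644/1221025 121920147/6105125; 121920147/6105125 1016098569/122102500]; tr = 40641201/722500, det = 324/7225
char-poly roots: 225/4 and 144/180625
κ = σ_max/σ_min = (15/2)/(12/425) = 265.6250

265.6250


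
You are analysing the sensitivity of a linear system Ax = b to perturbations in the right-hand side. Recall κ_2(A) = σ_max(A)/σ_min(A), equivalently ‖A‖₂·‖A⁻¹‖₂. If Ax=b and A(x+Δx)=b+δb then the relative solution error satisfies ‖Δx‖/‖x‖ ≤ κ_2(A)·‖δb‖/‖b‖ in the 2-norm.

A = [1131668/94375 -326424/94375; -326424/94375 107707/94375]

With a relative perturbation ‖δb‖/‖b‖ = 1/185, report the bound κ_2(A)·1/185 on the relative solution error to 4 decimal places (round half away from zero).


0.5305

M = AᵀA = [2219560144/14250625 -647298792/14250625; -647298792/14250625 189045481/14250625]. tr(M)=3853769/22801, det(M)=67600/22801
solving λ² − 3853769/22801·λ + 67600/22801 = 0 gives λ = 169, 400/22801
κ_2(A) = √(λ_max/λ_min) = √(169 / (400/22801)) = 98.1500
perturbation bound = 98.1500·1/185 = 0.5305


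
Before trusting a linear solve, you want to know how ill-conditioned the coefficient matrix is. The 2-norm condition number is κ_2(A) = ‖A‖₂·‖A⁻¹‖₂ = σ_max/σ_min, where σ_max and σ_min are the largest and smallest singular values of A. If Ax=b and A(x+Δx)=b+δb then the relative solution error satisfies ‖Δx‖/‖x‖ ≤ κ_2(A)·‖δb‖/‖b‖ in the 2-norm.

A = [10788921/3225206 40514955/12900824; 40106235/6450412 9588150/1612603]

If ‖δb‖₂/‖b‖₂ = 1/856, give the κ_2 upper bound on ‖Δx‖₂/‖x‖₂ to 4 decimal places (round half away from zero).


0.3057

M = AᵀA = [7176862807101/143971678096 6834917083995/143971678096; 6834917083995/143971678096 26038578843225/575886712384]. tr(M)=65096349669/684764224, det(M)=1445900625/10956227584
λ_max, λ_min = (65096349669/684764224 ± √4237287214973851599561/468902042470322176)/2 = 1521/16, 950625/684764224
so κ_2 = √((1521/16) / (950625/684764224)) = 261.6800
worst-case relative error ≤ 261.6800 × 1/856 = 0.3057


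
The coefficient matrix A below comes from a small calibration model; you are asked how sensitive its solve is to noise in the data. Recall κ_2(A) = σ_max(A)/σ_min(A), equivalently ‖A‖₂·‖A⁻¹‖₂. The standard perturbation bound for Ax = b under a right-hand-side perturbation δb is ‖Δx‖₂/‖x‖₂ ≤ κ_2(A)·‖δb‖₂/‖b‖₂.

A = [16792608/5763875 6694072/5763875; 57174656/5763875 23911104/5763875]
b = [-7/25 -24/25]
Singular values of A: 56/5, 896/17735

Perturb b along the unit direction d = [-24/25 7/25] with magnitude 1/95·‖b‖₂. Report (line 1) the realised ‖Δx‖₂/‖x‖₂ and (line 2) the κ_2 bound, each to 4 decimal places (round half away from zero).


from the listed singular values, σ₁ = 56/5, σ_n = 896/17735
κ_2(A) = (56/5) / (896/17735) = 221.6875
bound on ‖Δx‖/‖x‖: κ·ε = 221.6875·1/95 = 2.3336
solve Ax = b  →  x = [-0.0824 -0.0343]
‖b‖ = 1.0000, ‖x‖ = 0.0893
with δb = [-0.0101 0.0029], A·Δx = δb → ‖Δx‖ = 0.2084
dividing the unrounded norms, ‖Δx‖/‖x‖ = 2.3336
realised/bound = 1 exactly: the bound is attained for this b and d

2.3336
2.3336


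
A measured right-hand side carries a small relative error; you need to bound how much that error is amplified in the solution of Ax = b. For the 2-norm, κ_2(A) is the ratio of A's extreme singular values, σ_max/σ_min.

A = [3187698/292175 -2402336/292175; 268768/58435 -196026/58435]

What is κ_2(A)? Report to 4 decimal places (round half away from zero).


M = AᵀA = [70812570916/505125625 -53106861312/505125625; -53106861312/505125625 39833568484/505125625]. tr(M)=4425845576/20205025, det(M)=29986576/20205025
solving λ² − 4425845576/20205025·λ + 29986576/20205025 = 0 gives λ = 5476/25, 5476/808201
κ_2(A) = √(λ_max/λ_min) = √((5476/25) / (5476/808201)) = 179.8000

179.8000


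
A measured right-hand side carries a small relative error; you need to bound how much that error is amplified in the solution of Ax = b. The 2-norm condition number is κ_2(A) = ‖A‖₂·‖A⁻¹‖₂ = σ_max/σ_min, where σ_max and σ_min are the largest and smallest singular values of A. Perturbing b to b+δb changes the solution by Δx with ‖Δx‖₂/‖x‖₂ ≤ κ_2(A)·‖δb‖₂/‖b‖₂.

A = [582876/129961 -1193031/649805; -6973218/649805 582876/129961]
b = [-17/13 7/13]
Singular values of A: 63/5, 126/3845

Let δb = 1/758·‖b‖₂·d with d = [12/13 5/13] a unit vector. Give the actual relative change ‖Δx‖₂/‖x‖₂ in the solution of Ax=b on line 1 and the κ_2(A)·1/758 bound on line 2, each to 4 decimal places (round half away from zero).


largest singular value 63/5, smallest 126/3845
κ_2(A) = (63/5) / (126/3845) = 384.5000
worst-case relative error ≤ 384.5000 × 1/758 = 0.5073
solve Ax = b  →  x = [-11.8101 -28.1380]
‖b‖ = 1.4142, ‖x‖ = 30.5160
δb = ε·‖b‖·d = [0.0017 0.0007]; solving A·Δx = δb gives ‖Δx‖ = 0.0569
realised ‖Δx‖/‖x‖ = 0.0019
realised/bound (from unrounded values) ≈ 0.0037

0.0019
0.5073


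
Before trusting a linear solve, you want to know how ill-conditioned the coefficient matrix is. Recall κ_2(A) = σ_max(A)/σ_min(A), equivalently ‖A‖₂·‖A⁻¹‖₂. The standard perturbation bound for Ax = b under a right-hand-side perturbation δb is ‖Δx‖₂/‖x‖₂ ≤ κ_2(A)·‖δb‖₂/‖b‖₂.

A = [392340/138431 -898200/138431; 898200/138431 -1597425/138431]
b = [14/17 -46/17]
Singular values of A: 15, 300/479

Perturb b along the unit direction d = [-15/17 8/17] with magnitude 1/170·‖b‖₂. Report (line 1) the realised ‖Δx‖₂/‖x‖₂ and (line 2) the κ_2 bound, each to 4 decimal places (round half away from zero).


0.0083
0.1409

σ_max = 15, σ_min = 300/479
κ_2(A) = 15 / (300/479) = 23.9500
bound on ‖Δx‖/‖x‖: κ·ε = 23.9500·1/170 = 0.1409
solve Ax = b  →  x = [-2.8804 -1.3851]
‖b‖₂ = 2.8284 and ‖x‖₂ = 3.1961
with δb = [-0.0147 0.0078], A·Δx = δb → ‖Δx‖ = 0.0266
dividing the unrounded norms, ‖Δx‖/‖x‖ = 0.0083
tightness: 0.0083 against a bound of 0.1409 (unrounded ratio ≈ 0.0590)


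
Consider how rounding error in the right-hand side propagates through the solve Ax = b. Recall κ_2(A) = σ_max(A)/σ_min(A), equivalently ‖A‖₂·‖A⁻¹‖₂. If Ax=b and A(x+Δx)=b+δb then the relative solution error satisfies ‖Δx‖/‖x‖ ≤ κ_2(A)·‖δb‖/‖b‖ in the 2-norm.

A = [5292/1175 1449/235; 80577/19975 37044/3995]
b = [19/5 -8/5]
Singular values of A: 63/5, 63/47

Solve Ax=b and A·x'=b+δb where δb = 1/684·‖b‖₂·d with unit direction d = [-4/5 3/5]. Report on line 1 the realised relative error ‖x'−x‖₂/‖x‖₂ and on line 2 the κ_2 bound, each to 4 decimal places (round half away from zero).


σ_max = 63/5, σ_min = 63/47
κ = σ_max/σ_min = (63/5)/(63/47) = 9.4000
κ_2(A)·‖δb‖/‖b‖ = 0.0137
solve Ax = b  →  x = [2.6704 -1.3343]
2-norm of b is 4.1231; of x, 2.9852
re-solving with b+δb shifts x by Δx of norm 0.0045
dividing the unrounded norms, ‖Δx‖/‖x‖ = 0.0015
tightness: 0.0015 against a bound of 0.0137 (unrounded ratio ≈ 0.1096)

0.0015
0.0137


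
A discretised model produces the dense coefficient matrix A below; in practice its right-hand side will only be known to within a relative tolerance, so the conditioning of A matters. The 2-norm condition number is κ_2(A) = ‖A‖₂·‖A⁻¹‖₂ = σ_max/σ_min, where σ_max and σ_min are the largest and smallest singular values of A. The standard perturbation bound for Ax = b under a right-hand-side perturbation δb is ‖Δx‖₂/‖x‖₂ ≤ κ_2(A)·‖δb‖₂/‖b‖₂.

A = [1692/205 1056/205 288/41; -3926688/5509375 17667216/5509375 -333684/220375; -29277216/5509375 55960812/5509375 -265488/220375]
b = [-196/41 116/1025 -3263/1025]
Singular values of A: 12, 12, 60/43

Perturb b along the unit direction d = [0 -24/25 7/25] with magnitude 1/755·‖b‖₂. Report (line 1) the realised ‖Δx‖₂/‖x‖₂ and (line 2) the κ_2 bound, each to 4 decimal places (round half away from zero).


0.0064
0.0114

largest singular value 12, smallest 60/43
κ_2(A) = 12 / (60/43) = 8.6000
perturbation bound = 8.6000·1/755 = 0.0114
solve Ax = b  →  x = [0.2501 -0.2743 -0.7733]
‖b‖ = 5.7446, ‖x‖ = 0.8578
δb = ε·‖b‖·d = [0.0000 -0.0073 0.0021]; solving A·Δx = δb gives ‖Δx‖ = 0.0055
relative error = 0.0064
tightness: 0.0064 against a bound of 0.0114 (unrounded ratio ≈ 0.5581)


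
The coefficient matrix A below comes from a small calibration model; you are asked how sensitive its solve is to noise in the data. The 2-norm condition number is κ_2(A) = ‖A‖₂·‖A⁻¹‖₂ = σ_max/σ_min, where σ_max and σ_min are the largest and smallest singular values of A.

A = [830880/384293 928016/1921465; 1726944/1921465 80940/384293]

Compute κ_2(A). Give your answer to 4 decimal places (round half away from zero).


270.3750

M = AᵀA = [119771449344/21846318025 1077927552/873852721; 1077927552/873852721 6065063824/21846318025]. tr(M)=74858128/12996025, det(M)=147456/324900625
char-poly roots: 144/25 and 1024/12996025
σ_max=√(144/25)=(12/5), σ_min=√(1024/12996025)=(32/3605) → κ = 270.3750


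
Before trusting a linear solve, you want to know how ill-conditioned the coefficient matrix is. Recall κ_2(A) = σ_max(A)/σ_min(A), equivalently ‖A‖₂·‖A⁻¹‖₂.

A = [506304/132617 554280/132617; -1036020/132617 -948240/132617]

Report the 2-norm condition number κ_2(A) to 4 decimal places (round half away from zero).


form AᵀA = [4600972944/60855601 4370345280/60855601; 4370345280/60855601 4174344000/60855601] with trace 10434384/72361 and determinant 2073600/72361
eigenvalues of AᵀA: λ = (tr ± √(tr²−4·det))/2 = 144, 14400/72361
κ = σ_max/σ_min = 12/(120/269) = 26.9000

26.9000


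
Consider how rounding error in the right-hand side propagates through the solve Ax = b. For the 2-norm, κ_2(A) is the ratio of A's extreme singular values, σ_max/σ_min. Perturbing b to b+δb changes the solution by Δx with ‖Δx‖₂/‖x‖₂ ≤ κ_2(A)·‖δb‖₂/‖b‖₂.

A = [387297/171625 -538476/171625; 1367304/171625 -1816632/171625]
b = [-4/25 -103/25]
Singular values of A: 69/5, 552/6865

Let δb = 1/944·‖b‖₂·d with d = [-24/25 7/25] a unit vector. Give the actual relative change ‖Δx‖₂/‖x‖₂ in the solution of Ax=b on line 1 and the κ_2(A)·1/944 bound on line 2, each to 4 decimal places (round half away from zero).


σ_max = 69/5, σ_min = 552/6865
κ = σ_max/σ_min = (69/5)/(552/6865) = 171.6250
perturbation bound = 171.6250·1/944 = 0.1818
solve Ax = b  →  x = [-10.1232 -7.2301]
‖b‖ = 4.1231, ‖x‖ = 12.4400
δb = ε·‖b‖·d = [-0.0042 0.0012]; solving A·Δx = δb gives ‖Δx‖ = 0.0543
dividing the unrounded norms, ‖Δx‖/‖x‖ = 0.0044
tightness: 0.0044 against a bound of 0.1818 (unrounded ratio ≈ 0.0240)

0.0044
0.1818


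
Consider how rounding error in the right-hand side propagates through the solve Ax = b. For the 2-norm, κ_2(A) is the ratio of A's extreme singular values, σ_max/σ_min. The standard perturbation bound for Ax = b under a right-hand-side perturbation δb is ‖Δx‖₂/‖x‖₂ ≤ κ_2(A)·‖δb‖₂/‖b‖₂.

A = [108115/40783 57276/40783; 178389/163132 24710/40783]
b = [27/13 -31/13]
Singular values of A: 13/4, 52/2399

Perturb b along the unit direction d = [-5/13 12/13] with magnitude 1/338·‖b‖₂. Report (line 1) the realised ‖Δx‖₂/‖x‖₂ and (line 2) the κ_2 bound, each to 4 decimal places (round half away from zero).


largest singular value 13/4, smallest 52/2399
κ_2(A) = (13/4) / (52/2399) = 149.9375
bound on ‖Δx‖/‖x‖: κ·ε = 149.9375·1/338 = 0.4436
solve Ax = b  →  x = [65.4027 -121.9762]
‖b‖ = 3.1623, ‖x‖ = 138.4042
δb = ε·‖b‖·d = [-0.0036 0.0086]; solving A·Δx = δb gives ‖Δx‖ = 0.4316
realised ‖Δx‖/‖x‖ = 0.0031
realised/bound (from unrounded values) ≈ 0.0070

0.0031
0.4436


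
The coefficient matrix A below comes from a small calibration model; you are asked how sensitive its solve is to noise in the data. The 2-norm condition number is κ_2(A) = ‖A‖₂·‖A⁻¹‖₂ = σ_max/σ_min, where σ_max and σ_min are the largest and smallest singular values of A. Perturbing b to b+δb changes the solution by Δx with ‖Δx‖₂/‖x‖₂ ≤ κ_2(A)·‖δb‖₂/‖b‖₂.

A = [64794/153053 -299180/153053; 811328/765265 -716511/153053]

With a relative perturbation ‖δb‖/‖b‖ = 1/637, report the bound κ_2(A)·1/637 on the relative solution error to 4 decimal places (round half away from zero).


M = AᵀA = [763209684484/585630520225 -678250781208/117126104045; -678250781208/117126104045 602896685521/23425220809]. tr(M)=9420360989/348382225, det(M)=114244/13935289
solving λ² − 9420360989/348382225·λ + 114244/13935289 = 0 gives λ = 676/25, 4225/13935289
so κ_2 = √((676/25) / (4225/13935289)) = 298.6400
bound on ‖Δx‖/‖x‖: κ·ε = 298.6400·1/637 = 0.4688

0.4688


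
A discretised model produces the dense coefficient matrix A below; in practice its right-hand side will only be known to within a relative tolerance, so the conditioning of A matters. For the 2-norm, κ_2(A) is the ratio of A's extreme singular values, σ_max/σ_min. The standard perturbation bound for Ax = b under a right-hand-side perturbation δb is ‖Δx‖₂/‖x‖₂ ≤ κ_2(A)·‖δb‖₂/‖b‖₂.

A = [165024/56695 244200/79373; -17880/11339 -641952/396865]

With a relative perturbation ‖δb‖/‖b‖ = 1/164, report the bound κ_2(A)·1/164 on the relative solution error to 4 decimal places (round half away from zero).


AᵀA = [121886784/11122225 35831808/3114223; 35831808/3114223 6584579136/544989025]; tr = 14931072/648025, det = 331776/16200625
eigenvalues of AᵀA: λ = (tr ± √(tr²−4·det))/2 = 576/25, 576/648025
κ = σ_max/σ_min = (24/5)/(24/805) = 161.0000
bound on ‖Δx‖/‖x‖: κ·ε = 161.0000·1/164 = 0.9817

0.9817


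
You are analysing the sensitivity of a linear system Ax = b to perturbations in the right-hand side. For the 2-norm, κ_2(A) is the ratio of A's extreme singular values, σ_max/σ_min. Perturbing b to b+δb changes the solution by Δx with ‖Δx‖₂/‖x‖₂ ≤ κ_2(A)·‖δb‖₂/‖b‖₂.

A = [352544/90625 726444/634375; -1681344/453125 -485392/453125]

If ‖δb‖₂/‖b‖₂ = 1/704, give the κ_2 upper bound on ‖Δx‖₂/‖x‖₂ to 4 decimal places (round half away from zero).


form AᵀA = [7056004096/244140625 14405901696/1708984375; 14405901696/1708984375 29414609296/11962890625] with trace 600254096/19140625 and determinant 65536/9765625
solving λ² − 600254096/19140625·λ + 65536/9765625 = 0 gives λ = 784/25, 4096/19140625
so κ_2 = √((784/25) / (4096/19140625)) = 382.8125
κ_2(A)·‖δb‖/‖b‖ = 0.5438

0.5438


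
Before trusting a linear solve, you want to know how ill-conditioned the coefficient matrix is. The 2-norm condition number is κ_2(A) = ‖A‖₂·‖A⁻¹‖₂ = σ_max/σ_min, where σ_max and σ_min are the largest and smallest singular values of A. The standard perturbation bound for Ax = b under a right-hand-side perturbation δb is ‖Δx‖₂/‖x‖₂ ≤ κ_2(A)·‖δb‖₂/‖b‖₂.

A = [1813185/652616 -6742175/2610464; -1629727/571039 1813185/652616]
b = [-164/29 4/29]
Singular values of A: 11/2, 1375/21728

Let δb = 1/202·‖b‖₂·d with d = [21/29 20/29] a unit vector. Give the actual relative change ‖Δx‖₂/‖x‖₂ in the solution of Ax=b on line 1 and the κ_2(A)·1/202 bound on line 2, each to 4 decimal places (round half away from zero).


0.0070
0.4303

σ_max = 11/2, σ_min = 1375/21728
κ = σ_max/σ_min = (11/2)/(1375/21728) = 86.9120
worst-case relative error ≤ 86.9120 × 1/202 = 0.4303
solve Ax = b  →  x = [-44.1189 -45.2703]
2-norm of b is 5.6569; of x, 63.2129
Δx = A⁻¹·δb where δb = 1/202·5.6569·d; ‖Δx‖ = 0.4425
dividing the unrounded norms, ‖Δx‖/‖x‖ = 0.0070
realised/bound (from unrounded values) ≈ 0.0163


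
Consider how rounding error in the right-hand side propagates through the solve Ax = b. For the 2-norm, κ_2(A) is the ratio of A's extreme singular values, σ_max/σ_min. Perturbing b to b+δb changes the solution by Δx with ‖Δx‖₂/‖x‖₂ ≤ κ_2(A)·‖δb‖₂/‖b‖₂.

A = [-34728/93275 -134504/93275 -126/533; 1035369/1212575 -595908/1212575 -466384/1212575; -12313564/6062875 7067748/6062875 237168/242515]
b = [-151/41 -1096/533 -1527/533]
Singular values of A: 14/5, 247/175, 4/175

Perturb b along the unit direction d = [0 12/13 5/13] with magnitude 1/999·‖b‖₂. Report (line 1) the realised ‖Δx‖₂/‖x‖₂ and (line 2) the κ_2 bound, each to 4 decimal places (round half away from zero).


0.0017
0.1226

largest singular value 14/5, smallest 4/175
κ = σ_max/σ_min = (14/5)/(4/175) = 122.5000
κ_2(A)·‖δb‖/‖b‖ = 0.1226
solve Ax = b  →  x = [-38.4205 32.3579 -121.2912]
2-norm of b is 5.0990; of x, 131.2811
with δb = [0.0000 0.0047 0.0020], A·Δx = δb → ‖Δx‖ = 0.2233
dividing the unrounded norms, ‖Δx‖/‖x‖ = 0.0017
so the bound overstates the realised error by a factor of ≈ 72.0897 (computed from the unrounded values)


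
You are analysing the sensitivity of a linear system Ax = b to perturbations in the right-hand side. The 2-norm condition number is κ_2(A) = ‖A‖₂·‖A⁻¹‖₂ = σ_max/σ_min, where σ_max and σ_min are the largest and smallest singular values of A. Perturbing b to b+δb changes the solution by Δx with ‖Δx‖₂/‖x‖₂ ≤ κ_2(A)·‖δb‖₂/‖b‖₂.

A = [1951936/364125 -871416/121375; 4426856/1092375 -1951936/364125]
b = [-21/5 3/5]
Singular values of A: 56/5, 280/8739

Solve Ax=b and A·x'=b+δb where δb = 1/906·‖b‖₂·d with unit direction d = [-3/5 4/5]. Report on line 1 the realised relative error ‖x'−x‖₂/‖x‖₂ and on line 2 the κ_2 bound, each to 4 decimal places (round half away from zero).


from the listed singular values, σ₁ = 56/5, σ_n = 280/8739
condition number: (56/5) ÷ (280/8739) = 349.5600
bound on ‖Δx‖/‖x‖: κ·ε = 349.5600·1/906 = 0.3858
solve Ax = b  →  x = [74.7450 56.3936]
‖b‖₂ = 4.2426 and ‖x‖₂ = 93.6325
Δx = A⁻¹·δb where δb = 1/906·4.2426·d; ‖Δx‖ = 0.1462
dividing the unrounded norms, ‖Δx‖/‖x‖ = 0.0016
realised/bound (from unrounded values) ≈ 0.0040

0.0016
0.3858


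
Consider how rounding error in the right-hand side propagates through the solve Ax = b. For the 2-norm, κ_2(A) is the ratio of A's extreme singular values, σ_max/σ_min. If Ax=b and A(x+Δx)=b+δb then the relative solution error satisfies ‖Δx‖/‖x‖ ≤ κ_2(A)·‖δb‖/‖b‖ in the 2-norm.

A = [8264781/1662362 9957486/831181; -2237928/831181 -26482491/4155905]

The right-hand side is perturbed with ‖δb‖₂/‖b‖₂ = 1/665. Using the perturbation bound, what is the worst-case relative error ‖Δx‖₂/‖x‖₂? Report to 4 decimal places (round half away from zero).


form AᵀA = [305674366473/9562101796 916979276367/11952627245; 916979276367/11952627245 11003842614429/59763136225] with trace 305664080589/1414512100 and determinant 466948881/1414512100
eigenvalues of AᵀA: λ = (tr ± √(tr²−4·det))/2 = 21609/100, 21609/14145121
so κ_2 = √((21609/100) / (21609/14145121)) = 376.1000
bound on ‖Δx‖/‖x‖: κ·ε = 376.1000·1/665 = 0.5656

0.5656


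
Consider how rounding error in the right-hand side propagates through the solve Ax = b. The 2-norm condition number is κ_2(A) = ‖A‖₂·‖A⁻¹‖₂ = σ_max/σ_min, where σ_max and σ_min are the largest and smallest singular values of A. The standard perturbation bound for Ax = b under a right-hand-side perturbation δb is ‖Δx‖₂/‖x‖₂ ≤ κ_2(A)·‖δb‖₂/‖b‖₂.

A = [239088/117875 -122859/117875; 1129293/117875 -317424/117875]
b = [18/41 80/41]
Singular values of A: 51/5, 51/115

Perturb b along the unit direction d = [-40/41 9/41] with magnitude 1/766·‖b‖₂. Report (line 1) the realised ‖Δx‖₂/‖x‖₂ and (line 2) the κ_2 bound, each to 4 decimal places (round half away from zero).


σ_max = 51/5, σ_min = 51/115
κ_2(A) = (51/5) / (51/115) = 23.0000
bound on ‖Δx‖/‖x‖: κ·ε = 23.0000·1/766 = 0.0300
solve Ax = b  →  x = [0.1882 -0.0549]
‖b‖ = 2.0000, ‖x‖ = 0.1961
with δb = [-0.0025 0.0006], A·Δx = δb → ‖Δx‖ = 0.0059
realised ‖Δx‖/‖x‖ = 0.0300
realised/bound = 1 exactly: the bound is attained for this b and d

0.0300
0.0300


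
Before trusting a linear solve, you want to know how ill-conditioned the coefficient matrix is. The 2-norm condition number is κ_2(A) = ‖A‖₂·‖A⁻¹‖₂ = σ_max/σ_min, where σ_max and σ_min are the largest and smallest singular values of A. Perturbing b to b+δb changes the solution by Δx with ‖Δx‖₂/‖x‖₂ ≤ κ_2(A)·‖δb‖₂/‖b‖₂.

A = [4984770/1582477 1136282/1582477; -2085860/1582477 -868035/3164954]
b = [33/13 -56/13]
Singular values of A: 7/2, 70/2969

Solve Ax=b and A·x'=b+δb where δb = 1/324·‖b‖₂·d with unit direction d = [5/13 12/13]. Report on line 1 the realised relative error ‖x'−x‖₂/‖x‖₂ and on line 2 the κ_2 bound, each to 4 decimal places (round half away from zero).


0.0051
0.4582

largest singular value 7/2, smallest 70/2969
κ = σ_max/σ_min = (7/2)/(70/2969) = 148.4500
κ_2(A)·‖δb‖/‖b‖ = 0.4582
solve Ax = b  →  x = [29.0463 -123.8885]
‖b‖ = 5.0000, ‖x‖ = 127.2480
re-solving with b+δb shifts x by Δx of norm 0.6545
dividing the unrounded norms, ‖Δx‖/‖x‖ = 0.0051
realised/bound (from unrounded values) ≈ 0.0112


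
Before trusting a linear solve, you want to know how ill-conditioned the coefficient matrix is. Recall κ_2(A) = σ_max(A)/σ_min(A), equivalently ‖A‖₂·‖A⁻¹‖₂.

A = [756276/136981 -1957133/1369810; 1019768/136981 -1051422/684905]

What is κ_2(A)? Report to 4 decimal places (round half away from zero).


41.7625

M = AᵀA = [1611880162000/18763794361 -362454573690/18763794361; -362454573690/18763794361 330092898721/75055177444]. tr(M)=4031893841/44649124, det(M)=52128400/11162281
solving λ² − 4031893841/44649124·λ + 52128400/11162281 = 0 gives λ = 361/4, 577600/11162281
κ = σ_max/σ_min = (19/2)/(760/3341) = 41.7625
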